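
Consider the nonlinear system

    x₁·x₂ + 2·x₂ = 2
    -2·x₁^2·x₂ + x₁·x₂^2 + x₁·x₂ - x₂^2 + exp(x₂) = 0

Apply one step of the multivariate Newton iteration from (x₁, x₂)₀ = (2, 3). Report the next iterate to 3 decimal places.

(0.554, 1.584)

At (2, 3): F = (10.000, 11.08554).
Jacobian J = [[x₂, x₁ + 2], [-4·x₁·x₂ + x₂^2 + x₂, -2·x₁^2 + 2·x₁·x₂ + x₁ - 2·x₂ + exp(x₂)]].
At the point, J = [[3.000, 4.000], [-12.000, 20.08554]] (det J = 108.25661).
Solving J·Δ = −F gives Δ = (-1.446, -1.416).
Then the next iterate is (x₁, x₂)₁ = (0.554, 1.584).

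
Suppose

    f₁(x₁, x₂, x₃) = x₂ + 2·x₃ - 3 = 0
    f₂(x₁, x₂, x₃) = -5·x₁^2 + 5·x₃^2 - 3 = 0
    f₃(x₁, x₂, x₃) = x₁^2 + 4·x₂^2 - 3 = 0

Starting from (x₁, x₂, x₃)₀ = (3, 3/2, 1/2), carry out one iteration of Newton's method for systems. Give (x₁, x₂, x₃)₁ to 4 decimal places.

At (3, 3/2, 1/2): F = (-0.5000, -46.7500, 15.0000).
Jacobian J = [[0, 1, 2], [-10·x₁, 0, 10·x₃], [2·x₁, 8·x₂, 0]].
At the point, J = [[0.0000, 1.0000, 2.0000], [-30.0000, 0.0000, 5.0000], [6.0000, 12.0000, 0.0000]] (det J = -690.0000).
Solving J·Δ = −F gives Δ = (-1.4739, -0.5130, 0.5065).
Then the next iterate is (x₁, x₂, x₃)₁ = (1.5261, 0.9870, 1.0065).

(1.5261, 0.9870, 1.0065)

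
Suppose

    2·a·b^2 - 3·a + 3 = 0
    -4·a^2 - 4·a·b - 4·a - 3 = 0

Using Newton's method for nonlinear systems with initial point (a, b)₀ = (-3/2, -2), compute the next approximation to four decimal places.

(-0.3333, -2.1111)

At (-3/2, -2): F = (-4.5000, -18.0000).
Jacobian J = [[2·b^2 - 3, 4·a·b], [-8·a - 4·b - 4, -4·a]].
At the point, J = [[5.0000, 12.0000], [16.0000, 6.0000]] (det J = -162.0000).
Solving J·Δ = −F gives Δ = (1.1667, -0.1111).
Then the next iterate is (a, b)₁ = (-0.3333, -2.1111).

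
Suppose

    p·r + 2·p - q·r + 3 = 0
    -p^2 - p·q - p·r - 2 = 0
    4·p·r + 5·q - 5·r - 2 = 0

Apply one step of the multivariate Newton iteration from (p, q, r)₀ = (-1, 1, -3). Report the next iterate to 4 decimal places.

(0.5000, -0.5000, -2.5000)

At (-1, 1, -3): F = (7.0000, -5.0000, 30.0000).
Jacobian J = [[r + 2, -r, p - q], [-2·p - q - r, -p, -p], [4·r, 5, 4·p - 5]].
At the point, J = [[-1.0000, 3.0000, -2.0000], [4.0000, 1.0000, 1.0000], [-12.0000, 5.0000, -9.0000]] (det J = 22.0000).
Solving J·Δ = −F gives Δ = (1.5000, -1.5000, 0.5000).
Then the next iterate is (p, q, r)₁ = (0.5000, -0.5000, -2.5000).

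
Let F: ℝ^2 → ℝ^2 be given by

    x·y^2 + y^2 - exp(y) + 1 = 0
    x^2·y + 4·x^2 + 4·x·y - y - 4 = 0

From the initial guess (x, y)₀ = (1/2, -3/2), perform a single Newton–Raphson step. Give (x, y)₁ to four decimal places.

(-0.8001, -1.2403)

At (1/2, -3/2): F = (4.151870, -4.8750).
Jacobian J = [[y^2, 2·x·y + 2·y - exp(y)], [2·x·y + 8·x + 4·y, x^2 + 4·x - 1]].
At the point, J = [[2.2500, -4.723130], [-3.5000, 1.2500]] (det J = -13.718456).
Solving J·Δ = −F gives Δ = (-1.3001, 0.2597).
Then the next iterate is (x, y)₁ = (-0.8001, -1.2403).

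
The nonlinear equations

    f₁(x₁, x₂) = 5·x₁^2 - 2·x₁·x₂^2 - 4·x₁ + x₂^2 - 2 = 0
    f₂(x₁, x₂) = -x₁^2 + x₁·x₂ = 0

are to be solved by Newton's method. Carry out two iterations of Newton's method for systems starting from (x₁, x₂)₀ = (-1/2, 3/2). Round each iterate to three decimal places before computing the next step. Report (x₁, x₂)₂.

At (-1/2, 3/2): F = (5.750, -1.000).
Jacobian J = [[10·x₁ - 2·x₂^2 - 4, -4·x₁·x₂ + 2·x₂], [-2·x₁ + x₂, x₁]].
At the point, J = [[-13.500, 6.000], [2.500, -0.500]] (det J = -8.250).
Solving J·Δ = −F gives Δ = (0.379, -0.106).
Then the next iterate is (x₁, x₂)₁ = (-0.121, 1.394).
Round to (-0.121, 1.394) and repeat: F = (0.97070, -0.18331), J = [[-9.09647, 3.46270], [1.636, -0.121]].
Δ = (0.113, 0.017), so (x₁, x₂)₂ = (-0.008, 1.411).

(-0.008, 1.411)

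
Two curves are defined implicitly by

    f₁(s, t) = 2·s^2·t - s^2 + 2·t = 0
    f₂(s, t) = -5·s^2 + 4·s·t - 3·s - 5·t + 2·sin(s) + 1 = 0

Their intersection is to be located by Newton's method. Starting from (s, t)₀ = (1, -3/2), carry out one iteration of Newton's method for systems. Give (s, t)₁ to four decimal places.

(0.7205, -0.3090)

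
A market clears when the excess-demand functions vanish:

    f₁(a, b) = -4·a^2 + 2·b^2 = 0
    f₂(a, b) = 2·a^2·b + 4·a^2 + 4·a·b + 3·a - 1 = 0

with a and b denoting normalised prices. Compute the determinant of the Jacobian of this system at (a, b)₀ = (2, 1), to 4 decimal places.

-380.0000

J = [[-8·a, 4·b], [4·a·b + 8·a + 4·b + 3, 2·a^2 + 4·a]].
At the point, J = [[-16.0000, 4.0000], [31.0000, 16.0000]].
det J = -380.0000.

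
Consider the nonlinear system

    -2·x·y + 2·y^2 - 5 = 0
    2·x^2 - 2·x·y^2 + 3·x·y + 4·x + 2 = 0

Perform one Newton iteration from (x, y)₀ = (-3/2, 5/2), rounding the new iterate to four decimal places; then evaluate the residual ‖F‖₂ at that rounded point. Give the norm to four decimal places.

At (-3/2, 5/2): F = (15.0000, 8.0000).
Jacobian J = [[-2·y, -2·x + 4·y], [4·x - 2·y^2 + 3·y + 4, -4·x·y + 3·x]].
At the point, J = [[-5.0000, 13.0000], [-7.0000, 10.5000]] (det J = 38.5000).
Solving J·Δ = −F gives Δ = (-1.3896, -1.6883).
Then the next iterate is (x, y)₁ = (-2.8896, 0.8117).
Re-evaluating at (-2.8896, 0.8117): F = (1.008690, 3.912377), so ‖F‖₂ = 4.0403.

4.0403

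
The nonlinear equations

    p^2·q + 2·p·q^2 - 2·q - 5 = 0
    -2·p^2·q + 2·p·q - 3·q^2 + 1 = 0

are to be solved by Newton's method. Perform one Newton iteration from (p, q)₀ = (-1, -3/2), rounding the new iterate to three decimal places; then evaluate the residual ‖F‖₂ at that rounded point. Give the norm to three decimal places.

4.343

At (-1, -3/2): F = (-8.000, 0.250).
Jacobian J = [[2·p·q + 2·q^2, p^2 + 4·p·q - 2], [-4·p·q + 2·q, -2·p^2 + 2·p - 6·q]].
At the point, J = [[7.500, 5.000], [-9.000, 5.000]] (det J = 82.500).
Solving J·Δ = −F gives Δ = (0.500, 0.850).
Then the next iterate is (p, q)₁ = (-0.500, -0.650).
Re-evaluating at (-0.500, -0.650): F = (-4.285, 0.70750), so ‖F‖₂ = 4.343.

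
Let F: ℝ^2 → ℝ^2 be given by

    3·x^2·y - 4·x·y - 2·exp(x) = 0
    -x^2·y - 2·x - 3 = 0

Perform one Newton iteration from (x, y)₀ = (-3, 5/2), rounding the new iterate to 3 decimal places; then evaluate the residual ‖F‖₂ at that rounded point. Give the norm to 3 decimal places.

At (-3, 5/2): F = (97.40043, -19.500).
Jacobian J = [[6·x·y - 4·y - 2·exp(x), 3·x^2 - 4·x], [-2·x·y - 2, -x^2]].
At the point, J = [[-55.09957, 39.000], [13.000, -9.000]] (det J = -11.10383).
Solving J·Δ = −F gives Δ = (-10.456, -17.270).
Then the next iterate is (x, y)₁ = (-13.456, -14.770).
Re-evaluating at (-13.456, -14.770): F = (-8817.92349, 2698.22633), so ‖F‖₂ = 9221.507.

9221.507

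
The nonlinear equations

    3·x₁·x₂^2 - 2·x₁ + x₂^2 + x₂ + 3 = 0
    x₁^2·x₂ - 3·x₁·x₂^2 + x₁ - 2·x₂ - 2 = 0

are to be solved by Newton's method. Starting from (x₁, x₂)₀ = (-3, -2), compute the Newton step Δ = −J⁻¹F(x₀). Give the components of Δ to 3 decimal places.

At (-3, -2): F = (-25.000, 17.000).
Jacobian J = [[3·x₂^2 - 2, 6·x₁·x₂ + 2·x₂ + 1], [2·x₁·x₂ - 3·x₂^2 + 1, x₁^2 - 6·x₁·x₂ - 2]].
At the point, J = [[10.000, 33.000], [1.000, -29.000]] (det J = -323.000).
Solving J·Δ = −F gives Δ = (0.508, 0.604).

(0.508, 0.604)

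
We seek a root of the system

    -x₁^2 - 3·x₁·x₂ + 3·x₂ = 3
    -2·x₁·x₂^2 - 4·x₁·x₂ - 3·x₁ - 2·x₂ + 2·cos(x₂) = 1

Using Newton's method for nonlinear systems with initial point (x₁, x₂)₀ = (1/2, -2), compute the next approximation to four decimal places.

(1.4099, -0.8662)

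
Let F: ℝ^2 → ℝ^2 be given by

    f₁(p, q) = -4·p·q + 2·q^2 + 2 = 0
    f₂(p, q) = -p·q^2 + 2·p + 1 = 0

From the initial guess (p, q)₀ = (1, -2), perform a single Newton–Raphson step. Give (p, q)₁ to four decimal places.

At (1, -2): F = (18.0000, -1.0000).
Jacobian J = [[-4·q, -4·p + 4·q], [-q^2 + 2, -2·p·q]].
At the point, J = [[8.0000, -12.0000], [-2.0000, 4.0000]] (det J = 8.0000).
Solving J·Δ = −F gives Δ = (-7.5000, -3.5000).
Then the next iterate is (p, q)₁ = (-6.5000, -5.5000).

(-6.5000, -5.5000)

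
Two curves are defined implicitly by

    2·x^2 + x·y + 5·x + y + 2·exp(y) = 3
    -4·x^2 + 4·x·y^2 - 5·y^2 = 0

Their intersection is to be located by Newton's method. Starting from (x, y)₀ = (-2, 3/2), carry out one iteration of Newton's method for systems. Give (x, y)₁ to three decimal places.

At (-2, 3/2): F = (2.46338, -45.250).
Jacobian J = [[4·x + y + 5, x + 2·exp(y) + 1], [-8·x + 4·y^2, 8·x·y - 10·y]].
At the point, J = [[-1.500, 7.96338], [25.000, -39.000]] (det J = -140.58445).
Solving J·Δ = −F gives Δ = (1.880, 0.045).
Then the next iterate is (x, y)₁ = (-0.120, 1.545).

(-0.120, 1.545)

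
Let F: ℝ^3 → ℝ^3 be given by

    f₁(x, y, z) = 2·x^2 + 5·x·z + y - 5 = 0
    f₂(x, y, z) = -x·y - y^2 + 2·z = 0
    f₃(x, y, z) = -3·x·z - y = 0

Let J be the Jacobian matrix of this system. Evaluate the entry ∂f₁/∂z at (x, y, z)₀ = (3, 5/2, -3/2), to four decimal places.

15.0000

∂f₁/∂z = 5·x.
At (3, 5/2, -3/2) this is 15.0000.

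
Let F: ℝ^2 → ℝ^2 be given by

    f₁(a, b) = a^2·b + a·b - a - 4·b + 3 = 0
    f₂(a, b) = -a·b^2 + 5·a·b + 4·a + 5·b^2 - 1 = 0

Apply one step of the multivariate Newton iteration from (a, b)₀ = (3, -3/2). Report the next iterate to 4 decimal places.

(2.0957, -1.3000)

At (3, -3/2): F = (-12.0000, -7.0000).
Jacobian J = [[2·a·b + b - 1, a^2 + a - 4], [-b^2 + 5·b + 4, -2·a·b + 5·a + 10·b]].
At the point, J = [[-11.5000, 8.0000], [-5.7500, 9.0000]] (det J = -57.5000).
Solving J·Δ = −F gives Δ = (-0.9043, 0.2000).
Then the next iterate is (a, b)₁ = (2.0957, -1.3000).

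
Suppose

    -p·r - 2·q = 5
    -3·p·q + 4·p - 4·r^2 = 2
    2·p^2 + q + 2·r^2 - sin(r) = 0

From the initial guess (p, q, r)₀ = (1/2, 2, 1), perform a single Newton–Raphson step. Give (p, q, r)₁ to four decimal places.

At (1/2, 2, 1): F = (-9.5000, -7.0000, 3.658529).
Jacobian J = [[-r, -2, -p], [-3·q + 4, -3·p, -8·r], [4·p, 1, 4·r - cos(r)]].
At the point, J = [[-1.0000, -2.0000, -0.5000], [-2.0000, -1.5000, -8.0000], [2.0000, 1.0000, 3.459698]] (det J = 14.850756).
Solving J·Δ = −F gives Δ = (1.0668, -5.2438, -0.1585).
Then the next iterate is (p, q, r)₁ = (1.5668, -3.2438, 0.8415).

(1.5668, -3.2438, 0.8415)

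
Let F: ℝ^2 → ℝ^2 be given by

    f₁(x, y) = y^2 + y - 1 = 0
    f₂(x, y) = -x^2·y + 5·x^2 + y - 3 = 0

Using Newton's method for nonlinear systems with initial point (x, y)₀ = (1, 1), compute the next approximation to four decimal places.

(0.7500, 0.6667)

At (1, 1): F = (1.0000, 2.0000).
Jacobian J = [[0, 2·y + 1], [-2·x·y + 10·x, -x^2 + 1]].
At the point, J = [[0.0000, 3.0000], [8.0000, 0.0000]] (det J = -24.0000).
Solving J·Δ = −F gives Δ = (-0.2500, -0.3333).
Then the next iterate is (x, y)₁ = (0.7500, 0.6667).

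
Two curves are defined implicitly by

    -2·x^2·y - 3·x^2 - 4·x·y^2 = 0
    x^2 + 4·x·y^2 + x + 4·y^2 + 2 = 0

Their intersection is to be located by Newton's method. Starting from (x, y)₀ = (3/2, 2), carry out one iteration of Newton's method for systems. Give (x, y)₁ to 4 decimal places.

At (3/2, 2): F = (-39.7500, 45.7500).
Jacobian J = [[-4·x·y - 6·x - 4·y^2, -2·x^2 - 8·x·y], [2·x + 4·y^2 + 1, 8·x·y + 8·y]].
At the point, J = [[-37.0000, -28.5000], [20.0000, 40.0000]] (det J = -910.0000).
Solving J·Δ = −F gives Δ = (-0.3144, -0.9865).
Then the next iterate is (x, y)₁ = (1.1856, 1.0135).

(1.1856, 1.0135)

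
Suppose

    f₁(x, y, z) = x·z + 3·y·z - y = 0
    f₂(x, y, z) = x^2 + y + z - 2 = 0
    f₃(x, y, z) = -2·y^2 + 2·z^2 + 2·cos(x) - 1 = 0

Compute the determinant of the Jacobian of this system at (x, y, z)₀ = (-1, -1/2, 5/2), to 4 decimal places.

J = [[z, 3·z - 1, x + 3·y], [2·x, 1, 1], [-2·sin(x), -4·y, 4·z]].
At the point, J = [[2.5000, 6.5000, -2.5000], [-2.0000, 1.0000, 1.0000], [1.682942, 2.0000, 10.0000]].
det J = 175.1465.

175.1465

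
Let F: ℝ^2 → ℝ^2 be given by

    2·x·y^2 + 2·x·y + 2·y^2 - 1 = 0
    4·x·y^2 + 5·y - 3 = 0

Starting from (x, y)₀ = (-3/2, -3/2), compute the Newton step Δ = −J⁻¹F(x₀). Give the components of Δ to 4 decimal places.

At (-3/2, -3/2): F = (1.2500, -24.0000).
Jacobian J = [[2·y^2 + 2·y, 4·x·y + 2·x + 4·y], [4·y^2, 8·x·y + 5]].
At the point, J = [[1.5000, 0.0000], [9.0000, 23.0000]] (det J = 34.5000).
Solving J·Δ = −F gives Δ = (-0.8333, 1.3696).

(-0.8333, 1.3696)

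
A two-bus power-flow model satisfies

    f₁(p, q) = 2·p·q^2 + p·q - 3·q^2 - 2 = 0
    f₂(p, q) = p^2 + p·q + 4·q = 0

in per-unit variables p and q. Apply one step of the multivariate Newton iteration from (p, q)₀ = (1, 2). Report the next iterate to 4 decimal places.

(0.7903, -0.0323)

At (1, 2): F = (-4.0000, 11.0000).
Jacobian J = [[2·q^2 + q, 4·p·q + p - 6·q], [2·p + q, p + 4]].
At the point, J = [[10.0000, -3.0000], [4.0000, 5.0000]] (det J = 62.0000).
Solving J·Δ = −F gives Δ = (-0.2097, -2.0323).
Then the next iterate is (p, q)₁ = (0.7903, -0.0323).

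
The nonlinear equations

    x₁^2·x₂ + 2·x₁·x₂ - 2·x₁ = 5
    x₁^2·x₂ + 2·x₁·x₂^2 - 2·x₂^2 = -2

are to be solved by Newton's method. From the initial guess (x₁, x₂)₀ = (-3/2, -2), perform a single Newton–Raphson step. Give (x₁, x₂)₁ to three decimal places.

(1.167, -2.667)

At (-3/2, -2): F = (-0.500, -22.500).
Jacobian J = [[2·x₁·x₂ + 2·x₂ - 2, x₁^2 + 2·x₁], [2·x₁·x₂ + 2·x₂^2, x₁^2 + 4·x₁·x₂ - 4·x₂]].
At the point, J = [[0.000, -0.750], [14.000, 22.250]] (det J = 10.500).
Solving J·Δ = −F gives Δ = (2.667, -0.667).
Then the next iterate is (x₁, x₂)₁ = (1.167, -2.667).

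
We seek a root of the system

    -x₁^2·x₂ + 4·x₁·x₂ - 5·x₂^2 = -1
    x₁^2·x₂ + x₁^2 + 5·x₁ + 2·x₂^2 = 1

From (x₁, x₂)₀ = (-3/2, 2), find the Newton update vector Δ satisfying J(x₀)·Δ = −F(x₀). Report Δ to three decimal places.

(6.141, 1.787)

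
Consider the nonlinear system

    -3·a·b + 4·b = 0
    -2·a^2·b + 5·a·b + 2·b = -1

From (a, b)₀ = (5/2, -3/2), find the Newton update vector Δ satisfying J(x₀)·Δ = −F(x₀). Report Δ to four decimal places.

At (5/2, -3/2): F = (5.2500, -2.0000).
Jacobian J = [[-3·b, -3·a + 4], [-4·a·b + 5·b, -2·a^2 + 5·a + 2]].
At the point, J = [[4.5000, -3.5000], [7.5000, 2.0000]] (det J = 35.2500).
Solving J·Δ = −F gives Δ = (-0.0993, 1.3723).

(-0.0993, 1.3723)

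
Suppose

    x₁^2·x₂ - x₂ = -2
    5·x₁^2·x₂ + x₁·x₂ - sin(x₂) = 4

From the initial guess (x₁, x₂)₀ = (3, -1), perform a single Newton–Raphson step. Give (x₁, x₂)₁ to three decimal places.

At (3, -1): F = (-6.000, -51.15853).
Jacobian J = [[2·x₁·x₂, x₁^2 - 1], [10·x₁·x₂ + x₂, 5·x₁^2 + x₁ - cos(x₂)]].
At the point, J = [[-6.000, 8.000], [-31.000, 47.45970]] (det J = -36.75819).
Solving J·Δ = −F gives Δ = (3.387, 3.290).
Then the next iterate is (x₁, x₂)₁ = (6.387, 2.290).

(6.387, 2.290)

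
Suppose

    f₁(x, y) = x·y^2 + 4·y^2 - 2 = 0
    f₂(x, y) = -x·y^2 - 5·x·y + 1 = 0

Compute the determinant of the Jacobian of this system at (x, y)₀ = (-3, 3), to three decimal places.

J = [[y^2, 2·x·y + 8·y], [-y^2 - 5·y, -2·x·y - 5·x]].
At the point, J = [[9.000, 6.000], [-24.000, 33.000]].
det J = 441.000.

441.000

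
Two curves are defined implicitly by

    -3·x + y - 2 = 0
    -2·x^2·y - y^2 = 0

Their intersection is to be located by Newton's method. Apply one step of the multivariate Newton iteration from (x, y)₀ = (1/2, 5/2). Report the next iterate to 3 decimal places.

(-0.105, 1.686)

At (1/2, 5/2): F = (-1.000, -7.500).
Jacobian J = [[-3, 1], [-4·x·y, -2·x^2 - 2·y]].
At the point, J = [[-3.000, 1.000], [-5.000, -5.500]] (det J = 21.500).
Solving J·Δ = −F gives Δ = (-0.605, -0.814).
Then the next iterate is (x, y)₁ = (-0.105, 1.686).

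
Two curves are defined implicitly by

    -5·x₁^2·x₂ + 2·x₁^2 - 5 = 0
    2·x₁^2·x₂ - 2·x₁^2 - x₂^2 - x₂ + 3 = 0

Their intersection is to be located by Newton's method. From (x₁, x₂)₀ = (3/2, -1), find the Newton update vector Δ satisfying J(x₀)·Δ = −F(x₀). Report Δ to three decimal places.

At (3/2, -1): F = (10.750, -6.000).
Jacobian J = [[-10·x₁·x₂ + 4·x₁, -5·x₁^2], [4·x₁·x₂ - 4·x₁, 2·x₁^2 - 2·x₂ - 1]].
At the point, J = [[21.000, -11.250], [-12.000, 5.500]] (det J = -19.500).
Solving J·Δ = −F gives Δ = (-0.429, 0.154).

(-0.429, 0.154)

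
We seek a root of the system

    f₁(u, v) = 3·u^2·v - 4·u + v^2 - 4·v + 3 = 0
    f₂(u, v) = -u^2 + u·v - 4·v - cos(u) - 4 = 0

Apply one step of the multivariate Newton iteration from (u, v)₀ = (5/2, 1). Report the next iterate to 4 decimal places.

At (5/2, 1): F = (8.7500, -10.948856).
Jacobian J = [[6·u·v - 4, 3·u^2 + 2·v - 4], [-2·u + v + sin(u), u - 4]].
At the point, J = [[11.0000, 16.7500], [-3.401528, -1.5000]] (det J = 40.475592).
Solving J·Δ = −F gives Δ = (-4.2067, 2.2402).
Then the next iterate is (u, v)₁ = (-1.7067, 3.2402).

(-1.7067, 3.2402)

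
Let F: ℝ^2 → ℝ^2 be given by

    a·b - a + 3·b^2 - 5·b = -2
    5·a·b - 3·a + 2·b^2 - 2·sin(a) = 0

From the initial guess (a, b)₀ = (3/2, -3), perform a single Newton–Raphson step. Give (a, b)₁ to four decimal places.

At (3/2, -3): F = (38.0000, -10.994990).
Jacobian J = [[b - 1, a + 6·b - 5], [5·b - 2·cos(a) - 3, 5·a + 4·b]].
At the point, J = [[-4.0000, -21.5000], [-18.141474, -4.5000]] (det J = -372.041700).
Solving J·Δ = −F gives Δ = (-1.0950, 1.9712).
Then the next iterate is (a, b)₁ = (0.4050, -1.0288).

(0.4050, -1.0288)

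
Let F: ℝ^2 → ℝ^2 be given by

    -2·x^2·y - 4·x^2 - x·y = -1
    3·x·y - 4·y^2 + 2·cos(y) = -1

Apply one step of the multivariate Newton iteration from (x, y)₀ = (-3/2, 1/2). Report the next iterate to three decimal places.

(-0.834, 0.553)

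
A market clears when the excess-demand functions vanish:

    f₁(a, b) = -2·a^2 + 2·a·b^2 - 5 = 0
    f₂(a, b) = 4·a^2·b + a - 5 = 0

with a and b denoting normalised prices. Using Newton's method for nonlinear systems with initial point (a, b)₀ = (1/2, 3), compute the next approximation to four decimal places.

(0.7016, 1.8790)

At (1/2, 3): F = (3.5000, -1.5000).
Jacobian J = [[-4·a + 2·b^2, 4·a·b], [8·a·b + 1, 4·a^2]].
At the point, J = [[16.0000, 6.0000], [13.0000, 1.0000]] (det J = -62.0000).
Solving J·Δ = −F gives Δ = (0.2016, -1.1210).
Then the next iterate is (a, b)₁ = (0.7016, 1.8790).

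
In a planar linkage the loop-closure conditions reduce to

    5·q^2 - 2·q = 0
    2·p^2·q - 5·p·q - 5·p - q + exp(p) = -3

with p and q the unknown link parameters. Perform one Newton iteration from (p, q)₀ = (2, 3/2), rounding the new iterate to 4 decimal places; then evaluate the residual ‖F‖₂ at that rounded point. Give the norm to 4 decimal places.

At (2, 3/2): F = (8.2500, -4.110944).
Jacobian J = [[0, 10·q - 2], [4·p·q - 5·q + exp(p) - 5, 2·p^2 - 5·p - 1]].
At the point, J = [[0.0000, 13.0000], [6.889056, -3.0000]] (det J = -89.557729).
Solving J·Δ = −F gives Δ = (0.3204, -0.6346).
Then the next iterate is (p, q)₁ = (2.3204, 0.8654).
Re-evaluating at (2.3204, 0.8654): F = (2.013786, -0.008955), so ‖F‖₂ = 2.0138.

2.0138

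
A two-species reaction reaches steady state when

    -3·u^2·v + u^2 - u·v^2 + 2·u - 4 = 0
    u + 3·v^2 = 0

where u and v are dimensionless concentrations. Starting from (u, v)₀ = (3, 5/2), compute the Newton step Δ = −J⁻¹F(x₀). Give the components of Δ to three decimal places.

At (3, 5/2): F = (-75.250, 21.750).
Jacobian J = [[-6·u·v + 2·u - v^2 + 2, -3·u^2 - 2·u·v], [1, 6·v]].
At the point, J = [[-43.250, -42.000], [1.000, 15.000]] (det J = -606.750).
Solving J·Δ = −F gives Δ = (-0.355, -1.426).

(-0.355, -1.426)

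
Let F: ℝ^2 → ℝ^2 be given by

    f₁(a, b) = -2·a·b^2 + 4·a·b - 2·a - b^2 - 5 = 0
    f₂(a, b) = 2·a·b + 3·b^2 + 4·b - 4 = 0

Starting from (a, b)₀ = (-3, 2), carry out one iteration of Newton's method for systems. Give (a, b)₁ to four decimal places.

(-4.1923, 2.0769)

At (-3, 2): F = (-3.0000, 4.0000).
Jacobian J = [[-2·b^2 + 4·b - 2, -4·a·b + 4·a - 2·b], [2·b, 2·a + 6·b + 4]].
At the point, J = [[-2.0000, 8.0000], [4.0000, 10.0000]] (det J = -52.0000).
Solving J·Δ = −F gives Δ = (-1.1923, 0.0769).
Then the next iterate is (a, b)₁ = (-4.1923, 2.0769).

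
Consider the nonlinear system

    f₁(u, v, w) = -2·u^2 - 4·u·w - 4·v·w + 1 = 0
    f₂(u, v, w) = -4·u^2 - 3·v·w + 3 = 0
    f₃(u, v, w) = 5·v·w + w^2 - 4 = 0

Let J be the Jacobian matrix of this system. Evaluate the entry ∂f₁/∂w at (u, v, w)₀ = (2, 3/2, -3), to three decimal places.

-14.000

∂f₁/∂w = -4·u - 4·v.
At (2, 3/2, -3) this is -14.000.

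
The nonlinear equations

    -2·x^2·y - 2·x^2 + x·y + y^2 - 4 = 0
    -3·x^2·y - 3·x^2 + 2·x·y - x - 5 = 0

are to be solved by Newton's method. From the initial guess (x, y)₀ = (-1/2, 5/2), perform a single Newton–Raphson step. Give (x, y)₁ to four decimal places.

(0.0335, 1.4204)

At (-1/2, 5/2): F = (-0.7500, -9.6250).
Jacobian J = [[-4·x·y - 4·x + y, -2·x^2 + x + 2·y], [-6·x·y - 6·x + 2·y - 1, -3·x^2 + 2·x]].
At the point, J = [[9.5000, 4.0000], [14.5000, -1.7500]] (det J = -74.6250).
Solving J·Δ = −F gives Δ = (0.5335, -1.0796).
Then the next iterate is (x, y)₁ = (0.0335, 1.4204).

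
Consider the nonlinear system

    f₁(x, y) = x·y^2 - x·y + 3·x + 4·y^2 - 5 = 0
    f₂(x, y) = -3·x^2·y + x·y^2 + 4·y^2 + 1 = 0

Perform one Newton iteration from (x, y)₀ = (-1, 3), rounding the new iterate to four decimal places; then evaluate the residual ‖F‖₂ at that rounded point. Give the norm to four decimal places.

6.2595

At (-1, 3): F = (22.0000, 19.0000).
Jacobian J = [[y^2 - y + 3, 2·x·y - x + 8·y], [-6·x·y + y^2, -3·x^2 + 2·x·y + 8·y]].
At the point, J = [[9.0000, 19.0000], [27.0000, 15.0000]] (det J = -378.0000).
Solving J·Δ = −F gives Δ = (-0.0820, -1.1190).
Then the next iterate is (x, y)₁ = (-1.0820, 1.8810).
Re-evaluating at (-1.0820, 1.8810): F = (4.113596, 4.717958), so ‖F‖₂ = 6.2595.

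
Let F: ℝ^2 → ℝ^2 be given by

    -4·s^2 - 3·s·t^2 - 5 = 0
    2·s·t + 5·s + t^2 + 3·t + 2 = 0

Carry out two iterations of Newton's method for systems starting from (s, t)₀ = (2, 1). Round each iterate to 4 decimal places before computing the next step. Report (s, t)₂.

At (2, 1): F = (-27.0000, 20.0000).
Jacobian J = [[-8·s - 3·t^2, -6·s·t], [2·t + 5, 2·s + 2·t + 3]].
At the point, J = [[-19.0000, -12.0000], [7.0000, 9.0000]] (det J = -87.0000).
Solving J·Δ = −F gives Δ = (-0.0345, -2.1954).
Then the next iterate is (s, t)₁ = (1.9655, -1.1954).
Round to (1.9655, -1.1954) and repeat: F = (-28.878748, 4.971164), J = [[-20.010943, 14.097352], [2.6092, 4.5402]].
Δ = (-1.5763, -0.1890), so (s, t)₂ = (0.3892, -1.3844).

(0.3892, -1.3844)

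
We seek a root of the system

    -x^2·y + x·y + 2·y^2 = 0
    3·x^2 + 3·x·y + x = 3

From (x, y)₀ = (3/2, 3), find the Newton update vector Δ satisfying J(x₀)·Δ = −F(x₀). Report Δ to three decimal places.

At (3/2, 3): F = (15.750, 18.750).
Jacobian J = [[-2·x·y + y, -x^2 + x + 4·y], [6·x + 3·y + 1, 3·x]].
At the point, J = [[-6.000, 11.250], [19.000, 4.500]] (det J = -240.750).
Solving J·Δ = −F gives Δ = (-0.582, -1.710).

(-0.582, -1.710)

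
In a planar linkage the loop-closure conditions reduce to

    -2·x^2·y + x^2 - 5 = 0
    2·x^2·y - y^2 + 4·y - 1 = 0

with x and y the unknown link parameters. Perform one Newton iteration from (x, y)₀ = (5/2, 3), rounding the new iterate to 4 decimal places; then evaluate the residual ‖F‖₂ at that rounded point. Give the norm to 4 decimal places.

17.4045

At (5/2, 3): F = (-36.2500, 39.5000).
Jacobian J = [[-4·x·y + 2·x, -2·x^2], [4·x·y, 2·x^2 - 2·y + 4]].
At the point, J = [[-25.0000, -12.5000], [30.0000, 10.5000]] (det J = 112.5000).
Solving J·Δ = −F gives Δ = (-1.0056, -0.8889).
Then the next iterate is (x, y)₁ = (1.4944, 2.1111).
Re-evaluating at (1.4944, 2.1111): F = (-12.195918, 12.416806), so ‖F‖₂ = 17.4045.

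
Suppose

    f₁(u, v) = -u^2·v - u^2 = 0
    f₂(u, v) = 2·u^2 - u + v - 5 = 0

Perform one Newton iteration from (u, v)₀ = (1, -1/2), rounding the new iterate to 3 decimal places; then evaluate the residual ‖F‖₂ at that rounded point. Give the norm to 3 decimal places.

At (1, -1/2): F = (-0.500, -4.500).
Jacobian J = [[-2·u·v - 2·u, -u^2], [4·u - 1, 1]].
At the point, J = [[-1.000, -1.000], [3.000, 1.000]] (det J = 2.000).
Solving J·Δ = −F gives Δ = (2.500, -3.000).
Then the next iterate is (u, v)₁ = (3.500, -3.500).
Re-evaluating at (3.500, -3.500): F = (30.625, 12.500), so ‖F‖₂ = 33.078.

33.078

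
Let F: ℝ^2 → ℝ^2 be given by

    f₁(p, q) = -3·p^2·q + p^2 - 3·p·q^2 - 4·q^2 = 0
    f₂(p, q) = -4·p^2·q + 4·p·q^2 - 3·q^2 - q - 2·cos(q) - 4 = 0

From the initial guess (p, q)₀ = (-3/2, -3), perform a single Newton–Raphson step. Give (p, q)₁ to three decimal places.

(-1.234, -1.787)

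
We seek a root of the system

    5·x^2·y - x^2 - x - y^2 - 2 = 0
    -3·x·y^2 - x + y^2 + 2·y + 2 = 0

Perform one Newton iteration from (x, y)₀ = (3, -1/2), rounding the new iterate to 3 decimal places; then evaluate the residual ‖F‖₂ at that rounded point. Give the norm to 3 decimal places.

At (3, -1/2): F = (-36.750, -4.000).
Jacobian J = [[10·x·y - 2·x - 1, 5·x^2 - 2·y], [-3·y^2 - 1, -6·x·y + 2·y + 2]].
At the point, J = [[-22.000, 46.000], [-1.750, 10.000]] (det J = -139.500).
Solving J·Δ = −F gives Δ = (-1.315, 0.170).
Then the next iterate is (x, y)₁ = (1.685, -0.330).
Re-evaluating at (1.685, -0.330): F = (-11.31785, -0.78659), so ‖F‖₂ = 11.345.

11.345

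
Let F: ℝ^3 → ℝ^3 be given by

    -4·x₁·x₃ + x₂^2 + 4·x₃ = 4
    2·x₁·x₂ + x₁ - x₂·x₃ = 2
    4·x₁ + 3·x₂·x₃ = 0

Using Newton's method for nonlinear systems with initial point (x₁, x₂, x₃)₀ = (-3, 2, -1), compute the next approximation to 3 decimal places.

(-1.333, 0.259, 0.019)

At (-3, 2, -1): F = (-16.000, -15.000, -18.000).
Jacobian J = [[-4·x₃, 2·x₂, -4·x₁ + 4], [2·x₂ + 1, 2·x₁ - x₃, -x₂], [4, 3·x₃, 3·x₂]].
At the point, J = [[4.000, 4.000, 16.000], [5.000, -5.000, -2.000], [4.000, -3.000, 6.000]] (det J = -216.000).
Solving J·Δ = −F gives Δ = (1.667, -1.741, 1.019).
Then the next iterate is (x₁, x₂, x₃)₁ = (-1.333, 0.259, 0.019).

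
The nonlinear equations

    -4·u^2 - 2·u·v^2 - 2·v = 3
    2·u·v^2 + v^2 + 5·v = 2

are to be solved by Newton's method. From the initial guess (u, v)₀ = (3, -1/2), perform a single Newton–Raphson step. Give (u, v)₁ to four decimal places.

At (3, -1/2): F = (-39.5000, -2.7500).
Jacobian J = [[-8·u - 2·v^2, -4·u·v - 2], [2·v^2, 4·u·v + 2·v + 5]].
At the point, J = [[-24.5000, 4.0000], [0.5000, -2.0000]] (det J = 47.0000).
Solving J·Δ = −F gives Δ = (-1.9149, -1.8537).
Then the next iterate is (u, v)₁ = (1.0851, -2.3537).

(1.0851, -2.3537)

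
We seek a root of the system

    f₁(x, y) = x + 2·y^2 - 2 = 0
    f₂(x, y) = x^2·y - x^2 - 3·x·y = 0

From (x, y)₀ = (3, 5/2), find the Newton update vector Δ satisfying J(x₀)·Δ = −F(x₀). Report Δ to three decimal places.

(6.000, -1.950)

At (3, 5/2): F = (13.500, -9.000).
Jacobian J = [[1, 4·y], [2·x·y - 2·x - 3·y, x^2 - 3·x]].
At the point, J = [[1.000, 10.000], [1.500, 0.000]] (det J = -15.000).
Solving J·Δ = −F gives Δ = (6.000, -1.950).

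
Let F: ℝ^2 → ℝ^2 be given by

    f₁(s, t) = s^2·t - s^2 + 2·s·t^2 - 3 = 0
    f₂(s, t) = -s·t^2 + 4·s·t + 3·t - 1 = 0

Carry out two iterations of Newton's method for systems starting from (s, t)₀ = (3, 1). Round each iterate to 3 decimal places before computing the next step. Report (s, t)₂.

(-0.603, 0.362)

At (3, 1): F = (3.000, 11.000).
Jacobian J = [[2·s·t - 2·s + 2·t^2, s^2 + 4·s·t], [-t^2 + 4·t, -2·s·t + 4·s + 3]].
At the point, J = [[2.000, 21.000], [3.000, 9.000]] (det J = -45.000).
Solving J·Δ = −F gives Δ = (-4.533, 0.289).
Then the next iterate is (s, t)₁ = (-1.533, 1.289).
Round to (-1.533, 1.289) and repeat: F = (-7.41505, -2.49004), J = [[2.43697, -5.55406], [3.49448, 0.82007]].
Δ = (0.930, -0.927), so (s, t)₂ = (-0.603, 0.362).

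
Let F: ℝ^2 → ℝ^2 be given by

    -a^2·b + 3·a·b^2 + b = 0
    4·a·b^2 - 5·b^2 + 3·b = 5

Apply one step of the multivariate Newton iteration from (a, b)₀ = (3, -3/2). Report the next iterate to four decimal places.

At (3, -3/2): F = (32.2500, 6.2500).
Jacobian J = [[-2·a·b + 3·b^2, -a^2 + 6·a·b + 1], [4·b^2, 8·a·b - 10·b + 3]].
At the point, J = [[15.7500, -35.0000], [9.0000, -18.0000]] (det J = 31.5000).
Solving J·Δ = −F gives Δ = (11.4841, 6.0893).
Then the next iterate is (a, b)₁ = (14.4841, 4.5893).

(14.4841, 4.5893)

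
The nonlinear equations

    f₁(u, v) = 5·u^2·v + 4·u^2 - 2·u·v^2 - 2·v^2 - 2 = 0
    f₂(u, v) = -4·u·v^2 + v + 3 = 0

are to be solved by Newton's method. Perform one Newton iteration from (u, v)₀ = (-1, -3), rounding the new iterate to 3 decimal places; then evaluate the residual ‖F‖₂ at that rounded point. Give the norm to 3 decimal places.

41.048

At (-1, -3): F = (-13.000, 36.000).
Jacobian J = [[10·u·v + 8·u - 2·v^2, 5·u^2 - 4·u·v - 4·v], [-4·v^2, -8·u·v + 1]].
At the point, J = [[4.000, 5.000], [-36.000, -23.000]] (det J = 88.000).
Solving J·Δ = −F gives Δ = (-1.352, 3.682).
Then the next iterate is (u, v)₁ = (-2.352, 0.682).
Re-evaluating at (-2.352, 0.682): F = (40.24910, 8.05789), so ‖F‖₂ = 41.048.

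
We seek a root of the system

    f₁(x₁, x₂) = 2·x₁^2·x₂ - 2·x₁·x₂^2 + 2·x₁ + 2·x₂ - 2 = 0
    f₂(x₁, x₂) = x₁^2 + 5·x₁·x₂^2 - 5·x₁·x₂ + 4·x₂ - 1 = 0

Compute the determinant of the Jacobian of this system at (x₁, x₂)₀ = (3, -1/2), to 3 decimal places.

-136.500

J = [[4·x₁·x₂ - 2·x₂^2 + 2, 2·x₁^2 - 4·x₁·x₂ + 2], [2·x₁ + 5·x₂^2 - 5·x₂, 10·x₁·x₂ - 5·x₁ + 4]].
At the point, J = [[-4.500, 26.000], [9.750, -26.000]].
det J = -136.500.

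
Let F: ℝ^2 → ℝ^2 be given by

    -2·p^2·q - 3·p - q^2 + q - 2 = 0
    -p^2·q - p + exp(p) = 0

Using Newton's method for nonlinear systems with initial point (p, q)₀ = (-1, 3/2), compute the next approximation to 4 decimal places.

At (-1, 3/2): F = (-2.7500, -0.132121).
Jacobian J = [[-4·p·q - 3, -2·p^2 - 2·q + 1], [-2·p·q + exp(p) - 1, -p^2]].
At the point, J = [[3.0000, -4.0000], [2.367879, -1.0000]] (det J = 6.471518).
Solving J·Δ = −F gives Δ = (-0.3433, -0.9450).
Then the next iterate is (p, q)₁ = (-1.3433, 0.5550).

(-1.3433, 0.5550)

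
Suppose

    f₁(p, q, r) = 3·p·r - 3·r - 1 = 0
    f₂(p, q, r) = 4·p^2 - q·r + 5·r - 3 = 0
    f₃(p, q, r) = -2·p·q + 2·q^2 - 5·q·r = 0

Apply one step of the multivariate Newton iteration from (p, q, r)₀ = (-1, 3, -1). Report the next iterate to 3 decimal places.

(-1.080, 1.612, -0.127)

At (-1, 3, -1): F = (5.000, -1.000, 39.000).
Jacobian J = [[3·r, 0, 3·p - 3], [8·p, -r, -q + 5], [-2·q, -2·p + 4·q - 5·r, -5·q]].
At the point, J = [[-3.000, 0.000, -6.000], [-8.000, 1.000, 2.000], [-6.000, 19.000, -15.000]] (det J = 1035.000).
Solving J·Δ = −F gives Δ = (-0.080, -1.388, 0.873).
Then the next iterate is (p, q, r)₁ = (-1.080, 1.612, -0.127).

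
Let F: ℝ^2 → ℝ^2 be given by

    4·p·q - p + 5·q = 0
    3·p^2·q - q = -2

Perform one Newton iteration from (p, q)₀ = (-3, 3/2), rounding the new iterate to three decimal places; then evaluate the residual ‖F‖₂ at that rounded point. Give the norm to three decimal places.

10.067

At (-3, 3/2): F = (-7.500, 41.000).
Jacobian J = [[4·q - 1, 4·p + 5], [6·p·q, 3·p^2 - 1]].
At the point, J = [[5.000, -7.000], [-27.000, 26.000]] (det J = -59.000).
Solving J·Δ = −F gives Δ = (1.559, 0.042).
Then the next iterate is (p, q)₁ = (-1.441, 1.542).
Re-evaluating at (-1.441, 1.542): F = (0.26291, 10.06380), so ‖F‖₂ = 10.067.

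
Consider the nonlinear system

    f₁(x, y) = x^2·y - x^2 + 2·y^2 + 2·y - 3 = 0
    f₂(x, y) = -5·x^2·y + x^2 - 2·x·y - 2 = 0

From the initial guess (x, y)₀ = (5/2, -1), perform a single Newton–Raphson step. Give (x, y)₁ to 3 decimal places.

At (5/2, -1): F = (-15.500, 40.500).
Jacobian J = [[2·x·y - 2·x, x^2 + 4·y + 2], [-10·x·y + 2·x - 2·y, -5·x^2 - 2·x]].
At the point, J = [[-10.000, 4.250], [32.000, -36.250]] (det J = 226.500).
Solving J·Δ = −F gives Δ = (-1.721, -0.402).
Then the next iterate is (x, y)₁ = (0.779, -1.402).

(0.779, -1.402)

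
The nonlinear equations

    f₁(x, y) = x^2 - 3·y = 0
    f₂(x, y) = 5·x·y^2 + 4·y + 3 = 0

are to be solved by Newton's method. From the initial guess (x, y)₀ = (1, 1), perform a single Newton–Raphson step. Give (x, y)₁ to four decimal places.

(0.8140, 0.2093)

At (1, 1): F = (-2.0000, 12.0000).
Jacobian J = [[2·x, -3], [5·y^2, 10·x·y + 4]].
At the point, J = [[2.0000, -3.0000], [5.0000, 14.0000]] (det J = 43.0000).
Solving J·Δ = −F gives Δ = (-0.1860, -0.7907).
Then the next iterate is (x, y)₁ = (0.8140, 0.2093).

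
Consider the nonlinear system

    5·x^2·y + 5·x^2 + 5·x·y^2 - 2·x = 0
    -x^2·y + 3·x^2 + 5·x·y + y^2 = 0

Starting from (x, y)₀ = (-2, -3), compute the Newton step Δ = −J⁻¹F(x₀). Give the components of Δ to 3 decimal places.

At (-2, -3): F = (-126.000, 63.000).
Jacobian J = [[10·x·y + 10·x + 5·y^2 - 2, 5·x^2 + 10·x·y], [-2·x·y + 6·x + 5·y, -x^2 + 5·x + 2·y]].
At the point, J = [[83.000, 80.000], [-39.000, -20.000]] (det J = 1460.000).
Solving J·Δ = −F gives Δ = (1.726, -0.216).

(1.726, -0.216)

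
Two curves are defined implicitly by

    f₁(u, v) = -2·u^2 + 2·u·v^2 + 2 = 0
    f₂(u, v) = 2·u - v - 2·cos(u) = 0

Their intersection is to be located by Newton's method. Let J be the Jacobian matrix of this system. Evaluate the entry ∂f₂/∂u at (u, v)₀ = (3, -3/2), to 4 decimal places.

2.2822

∂f₂/∂u = 2·sin(u) + 2.
At (3, -3/2) this is 2.2822.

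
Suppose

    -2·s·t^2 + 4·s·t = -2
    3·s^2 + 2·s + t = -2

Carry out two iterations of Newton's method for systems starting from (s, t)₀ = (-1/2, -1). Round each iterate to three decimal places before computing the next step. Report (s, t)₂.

At (-1/2, -1): F = (5.000, 0.750).
Jacobian J = [[-2·t^2 + 4·t, -4·s·t + 4·s], [6·s + 2, 1]].
At the point, J = [[-6.000, -4.000], [-1.000, 1.000]] (det J = -10.000).
Solving J·Δ = −F gives Δ = (0.800, 0.050).
Then the next iterate is (s, t)₁ = (0.300, -0.950).
Round to (0.300, -0.950) and repeat: F = (0.31850, 1.920), J = [[-5.605, 2.340], [3.800, 1.000]].
Δ = (-0.288, -0.826), so (s, t)₂ = (0.012, -1.776).

(0.012, -1.776)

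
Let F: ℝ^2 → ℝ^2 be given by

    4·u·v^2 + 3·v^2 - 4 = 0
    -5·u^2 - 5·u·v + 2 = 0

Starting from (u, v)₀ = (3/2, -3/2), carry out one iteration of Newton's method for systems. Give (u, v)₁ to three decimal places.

At (3/2, -3/2): F = (16.250, 2.000).
Jacobian J = [[4·v^2, 8·u·v + 6·v], [-10·u - 5·v, -5·u]].
At the point, J = [[9.000, -27.000], [-7.500, -7.500]] (det J = -270.000).
Solving J·Δ = −F gives Δ = (-0.251, 0.518).
Then the next iterate is (u, v)₁ = (1.249, -0.982).

(1.249, -0.982)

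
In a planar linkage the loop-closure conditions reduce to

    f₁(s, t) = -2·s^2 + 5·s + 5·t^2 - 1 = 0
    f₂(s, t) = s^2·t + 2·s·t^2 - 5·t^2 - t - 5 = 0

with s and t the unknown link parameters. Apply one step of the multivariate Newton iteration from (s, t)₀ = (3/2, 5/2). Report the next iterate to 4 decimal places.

(1.6393, 1.1756)

At (3/2, 5/2): F = (33.2500, -14.3750).
Jacobian J = [[-4·s + 5, 10·t], [2·s·t + 2·t^2, s^2 + 4·s·t - 10·t - 1]].
At the point, J = [[-1.0000, 25.0000], [20.0000, -8.7500]] (det J = -491.2500).
Solving J·Δ = −F gives Δ = (0.1393, -1.3244).
Then the next iterate is (s, t)₁ = (1.6393, 1.1756).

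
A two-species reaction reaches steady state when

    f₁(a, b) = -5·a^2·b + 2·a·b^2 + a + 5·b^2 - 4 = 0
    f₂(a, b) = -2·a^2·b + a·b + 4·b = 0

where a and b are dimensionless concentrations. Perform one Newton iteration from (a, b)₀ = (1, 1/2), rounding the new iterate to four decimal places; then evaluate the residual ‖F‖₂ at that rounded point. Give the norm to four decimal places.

At (1, 1/2): F = (-3.7500, 1.5000).
Jacobian J = [[-10·a·b + 2·b^2 + 1, -5·a^2 + 4·a·b + 10·b], [-4·a·b + b, -2·a^2 + a + 4]].
At the point, J = [[-3.5000, 2.0000], [-1.5000, 3.0000]] (det J = -7.5000).
Solving J·Δ = −F gives Δ = (-1.9000, -1.4500).
Then the next iterate is (a, b)₁ = (-0.9000, -0.9500).
Re-evaluating at (-0.9000, -0.9500): F = (1.8355, -1.4060), so ‖F‖₂ = 2.3121.

2.3121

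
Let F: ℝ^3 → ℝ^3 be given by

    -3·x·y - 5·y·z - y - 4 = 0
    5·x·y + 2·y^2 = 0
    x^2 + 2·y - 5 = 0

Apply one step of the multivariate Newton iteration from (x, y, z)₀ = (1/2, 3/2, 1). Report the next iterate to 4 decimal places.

At (1/2, 3/2, 1): F = (-15.2500, 8.2500, -1.7500).
Jacobian J = [[-3·y, -3·x - 5·z - 1, -5·y], [5·y, 5·x + 4·y, 0], [2·x, 2, 0]].
At the point, J = [[-4.5000, -7.5000, -7.5000], [7.5000, 8.5000, 0.0000], [1.0000, 2.0000, 0.0000]] (det J = -48.7500).
Solving J·Δ = −F gives Δ = (-4.8269, 3.2885, -2.4256).
Then the next iterate is (x, y, z)₁ = (-4.3269, 4.7885, -1.4256).

(-4.3269, 4.7885, -1.4256)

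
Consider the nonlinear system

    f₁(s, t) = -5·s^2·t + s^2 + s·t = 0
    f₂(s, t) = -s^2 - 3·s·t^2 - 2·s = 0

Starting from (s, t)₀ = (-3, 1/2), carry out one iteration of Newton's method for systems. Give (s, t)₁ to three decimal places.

At (-3, 1/2): F = (-15.000, -0.750).
Jacobian J = [[-10·s·t + 2·s + t, -5·s^2 + s], [-2·s - 3·t^2 - 2, -6·s·t]].
At the point, J = [[9.500, -48.000], [3.250, 9.000]] (det J = 241.500).
Solving J·Δ = −F gives Δ = (0.708, -0.172).
Then the next iterate is (s, t)₁ = (-2.292, 0.328).

(-2.292, 0.328)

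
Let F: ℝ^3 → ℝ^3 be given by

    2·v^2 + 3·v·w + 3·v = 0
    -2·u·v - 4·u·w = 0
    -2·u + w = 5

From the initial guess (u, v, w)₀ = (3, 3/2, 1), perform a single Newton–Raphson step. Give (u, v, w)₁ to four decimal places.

At (3, 3/2, 1): F = (13.5000, -21.0000, -10.0000).
Jacobian J = [[0, 4·v + 3·w + 3, 3·v], [-2·v - 4·w, -2·u, -4·u], [-2, 0, 1]].
At the point, J = [[0.0000, 12.0000, 4.5000], [-7.0000, -6.0000, -12.0000], [-2.0000, 0.0000, 1.0000]] (det J = 318.0000).
Solving J·Δ = −F gives Δ = (-4.2170, -1.7123, 1.5660).
Then the next iterate is (u, v, w)₁ = (-1.2170, -0.2123, 2.5660).

(-1.2170, -0.2123, 2.5660)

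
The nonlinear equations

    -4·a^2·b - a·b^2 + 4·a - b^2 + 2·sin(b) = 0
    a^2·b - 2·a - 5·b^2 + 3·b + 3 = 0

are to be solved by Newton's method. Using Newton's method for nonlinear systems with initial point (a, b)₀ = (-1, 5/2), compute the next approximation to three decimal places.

At (-1, 5/2): F = (-12.80306, -16.250).
Jacobian J = [[-8·a·b - b^2 + 4, -4·a^2 - 2·a·b - 2·b + 2·cos(b)], [2·a·b - 2, a^2 - 10·b + 3]].
At the point, J = [[17.750, -5.60229], [-7.000, -21.000]] (det J = -411.96601).
Solving J·Δ = −F gives Δ = (0.432, -0.918).
Then the next iterate is (a, b)₁ = (-0.568, 1.582).

(-0.568, 1.582)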